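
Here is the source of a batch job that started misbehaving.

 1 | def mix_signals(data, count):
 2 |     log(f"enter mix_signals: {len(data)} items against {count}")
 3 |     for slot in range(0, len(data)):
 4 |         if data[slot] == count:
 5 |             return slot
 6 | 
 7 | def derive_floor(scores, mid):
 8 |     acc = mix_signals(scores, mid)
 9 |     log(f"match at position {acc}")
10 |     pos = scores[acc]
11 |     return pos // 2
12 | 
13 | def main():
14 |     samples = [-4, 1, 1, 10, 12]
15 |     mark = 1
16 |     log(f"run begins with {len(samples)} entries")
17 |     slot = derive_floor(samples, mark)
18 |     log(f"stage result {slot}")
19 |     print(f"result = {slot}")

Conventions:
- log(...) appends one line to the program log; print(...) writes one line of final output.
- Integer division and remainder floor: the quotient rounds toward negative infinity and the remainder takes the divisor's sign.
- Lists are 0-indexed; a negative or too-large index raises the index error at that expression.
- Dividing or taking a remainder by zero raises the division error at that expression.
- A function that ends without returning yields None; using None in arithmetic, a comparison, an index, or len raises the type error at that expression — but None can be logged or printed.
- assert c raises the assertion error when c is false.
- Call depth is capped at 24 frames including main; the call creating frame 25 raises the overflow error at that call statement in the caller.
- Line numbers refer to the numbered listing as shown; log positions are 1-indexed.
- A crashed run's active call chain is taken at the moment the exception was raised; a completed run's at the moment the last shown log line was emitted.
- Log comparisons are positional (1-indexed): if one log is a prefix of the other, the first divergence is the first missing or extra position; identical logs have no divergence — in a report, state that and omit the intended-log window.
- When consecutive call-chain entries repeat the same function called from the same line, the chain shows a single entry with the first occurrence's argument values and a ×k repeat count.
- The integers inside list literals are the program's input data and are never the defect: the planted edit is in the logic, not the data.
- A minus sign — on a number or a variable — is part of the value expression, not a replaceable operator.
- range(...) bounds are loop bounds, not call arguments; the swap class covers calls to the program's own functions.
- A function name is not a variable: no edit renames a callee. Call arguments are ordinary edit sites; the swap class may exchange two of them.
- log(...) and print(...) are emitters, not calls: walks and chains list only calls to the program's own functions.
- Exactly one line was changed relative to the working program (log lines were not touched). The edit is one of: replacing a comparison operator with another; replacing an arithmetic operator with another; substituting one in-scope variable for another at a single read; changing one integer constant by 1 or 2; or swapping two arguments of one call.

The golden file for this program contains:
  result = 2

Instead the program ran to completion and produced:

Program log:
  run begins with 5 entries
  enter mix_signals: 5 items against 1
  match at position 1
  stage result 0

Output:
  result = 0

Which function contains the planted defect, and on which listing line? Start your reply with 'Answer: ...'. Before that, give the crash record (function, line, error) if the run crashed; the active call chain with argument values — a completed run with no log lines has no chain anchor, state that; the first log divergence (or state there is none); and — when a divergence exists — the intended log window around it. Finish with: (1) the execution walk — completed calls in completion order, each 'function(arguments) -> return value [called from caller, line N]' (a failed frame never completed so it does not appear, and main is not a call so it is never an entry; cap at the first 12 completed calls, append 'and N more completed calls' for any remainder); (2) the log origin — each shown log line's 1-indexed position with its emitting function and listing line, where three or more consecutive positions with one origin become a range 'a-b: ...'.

Answer: the defect is in derive_floor at line 11.
The tell: At log position 4 the runs split — shown 'stage result 0', but the working version logs 'stage result 2'.
Call chain: main.
First divergence: position 4 — the shown line 'stage result 0' should read 'stage result 2'.
Intended log window:
  2: enter mix_signals: 5 items against 1
  3: match at position 1
  4: stage result 2
Execution walk:
  mix_signals([-4, 1, 1, 10, 12], 1) -> 1  [called from derive_floor, line 8]
  derive_floor([-4, 1, 1, 10, 12], 1) -> 0  [called from main, line 17]
Log origin:
  1 — main, line 16
  2 — mix_signals, line 2
  3 — derive_floor, line 9
  4 — main, line 18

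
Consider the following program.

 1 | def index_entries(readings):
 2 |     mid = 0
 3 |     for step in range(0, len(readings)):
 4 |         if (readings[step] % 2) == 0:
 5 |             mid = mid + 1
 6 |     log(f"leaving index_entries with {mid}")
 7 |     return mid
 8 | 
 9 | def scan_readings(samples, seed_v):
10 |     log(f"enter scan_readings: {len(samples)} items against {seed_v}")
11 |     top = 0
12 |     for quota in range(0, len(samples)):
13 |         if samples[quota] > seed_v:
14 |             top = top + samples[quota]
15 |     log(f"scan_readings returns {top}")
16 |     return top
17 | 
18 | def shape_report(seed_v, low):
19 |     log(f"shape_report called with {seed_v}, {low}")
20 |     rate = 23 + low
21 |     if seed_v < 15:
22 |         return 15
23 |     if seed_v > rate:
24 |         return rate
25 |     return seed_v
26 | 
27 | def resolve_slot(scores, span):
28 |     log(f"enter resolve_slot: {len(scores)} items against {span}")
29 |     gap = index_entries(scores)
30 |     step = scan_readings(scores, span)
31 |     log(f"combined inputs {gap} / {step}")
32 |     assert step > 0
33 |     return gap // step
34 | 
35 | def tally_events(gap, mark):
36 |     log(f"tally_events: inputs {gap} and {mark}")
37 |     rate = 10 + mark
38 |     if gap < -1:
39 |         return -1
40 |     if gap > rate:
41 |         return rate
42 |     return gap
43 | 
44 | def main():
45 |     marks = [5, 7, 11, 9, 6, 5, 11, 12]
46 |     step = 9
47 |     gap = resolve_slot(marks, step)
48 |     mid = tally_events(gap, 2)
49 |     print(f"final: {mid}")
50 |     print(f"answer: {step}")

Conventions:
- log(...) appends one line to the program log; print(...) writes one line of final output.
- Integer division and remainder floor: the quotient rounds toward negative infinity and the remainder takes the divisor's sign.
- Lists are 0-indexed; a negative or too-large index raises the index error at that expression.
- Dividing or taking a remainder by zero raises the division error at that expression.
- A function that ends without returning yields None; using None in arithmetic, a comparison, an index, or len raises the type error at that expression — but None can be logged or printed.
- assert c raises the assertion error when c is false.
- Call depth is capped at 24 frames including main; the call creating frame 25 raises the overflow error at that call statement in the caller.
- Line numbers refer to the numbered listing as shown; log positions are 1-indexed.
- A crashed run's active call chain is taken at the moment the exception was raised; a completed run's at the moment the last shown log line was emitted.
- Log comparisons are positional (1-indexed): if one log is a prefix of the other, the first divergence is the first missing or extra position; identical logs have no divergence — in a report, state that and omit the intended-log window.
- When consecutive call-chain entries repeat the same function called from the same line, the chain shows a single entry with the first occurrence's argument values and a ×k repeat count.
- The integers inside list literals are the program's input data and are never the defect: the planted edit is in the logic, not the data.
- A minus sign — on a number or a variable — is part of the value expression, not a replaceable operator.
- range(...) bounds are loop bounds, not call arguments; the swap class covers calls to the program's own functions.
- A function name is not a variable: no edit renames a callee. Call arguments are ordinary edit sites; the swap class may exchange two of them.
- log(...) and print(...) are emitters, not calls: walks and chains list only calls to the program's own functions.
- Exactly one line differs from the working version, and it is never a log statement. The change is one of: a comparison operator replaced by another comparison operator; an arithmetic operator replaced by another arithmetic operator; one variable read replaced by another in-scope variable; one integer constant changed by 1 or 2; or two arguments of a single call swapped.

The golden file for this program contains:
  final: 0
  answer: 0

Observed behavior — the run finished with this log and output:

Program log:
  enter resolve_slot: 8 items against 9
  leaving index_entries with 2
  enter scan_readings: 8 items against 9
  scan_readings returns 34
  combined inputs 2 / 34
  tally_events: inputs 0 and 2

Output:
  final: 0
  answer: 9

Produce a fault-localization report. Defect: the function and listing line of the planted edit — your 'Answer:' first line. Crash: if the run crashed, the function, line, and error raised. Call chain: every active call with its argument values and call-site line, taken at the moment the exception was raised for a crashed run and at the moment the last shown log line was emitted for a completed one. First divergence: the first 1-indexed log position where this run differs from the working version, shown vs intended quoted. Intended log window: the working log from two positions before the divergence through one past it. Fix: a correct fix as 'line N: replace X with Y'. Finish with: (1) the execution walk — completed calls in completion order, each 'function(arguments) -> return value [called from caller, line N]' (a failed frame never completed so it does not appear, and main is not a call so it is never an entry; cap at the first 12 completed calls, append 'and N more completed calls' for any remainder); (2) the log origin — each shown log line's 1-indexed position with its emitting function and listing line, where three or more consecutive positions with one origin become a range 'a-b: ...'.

Answer: the defect is in main at line 50.
Key observation: The logs agree in full; only the final output differs.
Call chain: main -> tally_events(0, 2) (called at line 48).
First divergence: none — the logs agree in full.
Execution walk:
  index_entries([5, 7, 11, 9, 6, 5, 11, 12]) -> 2  [called from resolve_slot, line 29]
  scan_readings([5, 7, 11, 9, 6, 5, 11, 12], 9) -> 34  [called from resolve_slot, line 30]
  resolve_slot([5, 7, 11, 9, 6, 5, 11, 12], 9) -> 0  [called from main, line 47]
  tally_events(0, 2) -> 0  [called from main, line 48]
Log origins:
  1: logged in resolve_slot at line 28
  2: logged in index_entries at line 6
  3: logged in scan_readings at line 10
  4: logged in scan_readings at line 15
  5: logged in resolve_slot at line 31
  6: logged in tally_events at line 36
A correct fix: line 50: replace `step` with `gap`.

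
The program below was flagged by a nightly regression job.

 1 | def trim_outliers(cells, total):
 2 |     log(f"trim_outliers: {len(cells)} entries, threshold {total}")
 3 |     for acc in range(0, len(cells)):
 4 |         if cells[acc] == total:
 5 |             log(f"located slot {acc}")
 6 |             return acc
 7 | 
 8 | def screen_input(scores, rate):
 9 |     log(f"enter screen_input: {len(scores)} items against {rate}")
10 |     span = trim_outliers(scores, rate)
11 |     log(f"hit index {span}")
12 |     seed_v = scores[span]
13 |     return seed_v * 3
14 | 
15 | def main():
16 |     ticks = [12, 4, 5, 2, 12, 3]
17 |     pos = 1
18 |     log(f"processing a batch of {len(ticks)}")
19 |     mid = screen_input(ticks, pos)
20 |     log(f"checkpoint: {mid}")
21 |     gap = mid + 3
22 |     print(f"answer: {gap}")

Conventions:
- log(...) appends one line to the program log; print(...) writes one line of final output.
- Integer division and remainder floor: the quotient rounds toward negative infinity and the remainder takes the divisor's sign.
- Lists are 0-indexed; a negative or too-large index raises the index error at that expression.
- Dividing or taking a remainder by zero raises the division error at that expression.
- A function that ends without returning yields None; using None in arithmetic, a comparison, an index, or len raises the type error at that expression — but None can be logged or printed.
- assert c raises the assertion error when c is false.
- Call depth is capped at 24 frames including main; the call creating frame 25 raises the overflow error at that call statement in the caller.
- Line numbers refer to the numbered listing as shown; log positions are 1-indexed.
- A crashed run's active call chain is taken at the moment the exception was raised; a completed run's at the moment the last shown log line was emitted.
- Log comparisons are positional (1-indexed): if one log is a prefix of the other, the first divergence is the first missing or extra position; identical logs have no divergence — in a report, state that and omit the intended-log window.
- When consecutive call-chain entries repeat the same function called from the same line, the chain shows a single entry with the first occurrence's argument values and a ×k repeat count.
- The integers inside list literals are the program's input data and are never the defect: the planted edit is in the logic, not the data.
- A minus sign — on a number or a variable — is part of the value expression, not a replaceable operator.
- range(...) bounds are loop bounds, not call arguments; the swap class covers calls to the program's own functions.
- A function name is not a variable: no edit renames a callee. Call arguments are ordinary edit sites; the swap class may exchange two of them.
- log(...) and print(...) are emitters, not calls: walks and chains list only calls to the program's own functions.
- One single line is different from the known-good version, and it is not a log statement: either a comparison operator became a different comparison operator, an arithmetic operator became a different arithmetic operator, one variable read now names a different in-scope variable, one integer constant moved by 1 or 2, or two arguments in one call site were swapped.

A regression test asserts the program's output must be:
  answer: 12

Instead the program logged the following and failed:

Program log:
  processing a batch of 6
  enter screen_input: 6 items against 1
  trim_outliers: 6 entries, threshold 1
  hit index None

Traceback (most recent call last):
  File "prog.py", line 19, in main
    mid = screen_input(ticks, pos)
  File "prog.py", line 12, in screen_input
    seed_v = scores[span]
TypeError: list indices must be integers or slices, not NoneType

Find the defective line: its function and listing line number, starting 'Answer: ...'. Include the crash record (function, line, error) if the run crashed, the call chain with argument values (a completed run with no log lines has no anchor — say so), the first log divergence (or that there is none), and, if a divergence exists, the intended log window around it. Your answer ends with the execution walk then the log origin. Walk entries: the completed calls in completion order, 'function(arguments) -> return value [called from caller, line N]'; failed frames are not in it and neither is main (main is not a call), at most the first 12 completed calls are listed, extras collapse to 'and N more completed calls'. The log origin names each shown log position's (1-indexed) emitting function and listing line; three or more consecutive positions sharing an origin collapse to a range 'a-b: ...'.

Answer: the defect is in main at line 17.
The tell: At log position 2 the runs split — shown 'enter screen_input: 6 items against 1', but the working version logs 'enter screen_input: 6 items against 3'.
Crash: screen_input, line 12, TypeError.
Call chain: main -> screen_input([12, 4, 5, 2, 12, 3], 1) (called at line 19).
First divergence: position 2; shown 'enter screen_input: 6 items against 1' vs intended 'enter screen_input: 6 items against 3'.
Intended log window:
  1: processing a batch of 6
  2: enter screen_input: 6 items against 3
  3: trim_outliers: 6 entries, threshold 3
Execution walk:
  trim_outliers([12, 4, 5, 2, 12, 3], 1) -> None  [called from screen_input, line 10]
Origin of each log line:
  1: logged in main at line 18
  2: logged in screen_input at line 9
  3: logged in trim_outliers at line 2
  4: logged in screen_input at line 11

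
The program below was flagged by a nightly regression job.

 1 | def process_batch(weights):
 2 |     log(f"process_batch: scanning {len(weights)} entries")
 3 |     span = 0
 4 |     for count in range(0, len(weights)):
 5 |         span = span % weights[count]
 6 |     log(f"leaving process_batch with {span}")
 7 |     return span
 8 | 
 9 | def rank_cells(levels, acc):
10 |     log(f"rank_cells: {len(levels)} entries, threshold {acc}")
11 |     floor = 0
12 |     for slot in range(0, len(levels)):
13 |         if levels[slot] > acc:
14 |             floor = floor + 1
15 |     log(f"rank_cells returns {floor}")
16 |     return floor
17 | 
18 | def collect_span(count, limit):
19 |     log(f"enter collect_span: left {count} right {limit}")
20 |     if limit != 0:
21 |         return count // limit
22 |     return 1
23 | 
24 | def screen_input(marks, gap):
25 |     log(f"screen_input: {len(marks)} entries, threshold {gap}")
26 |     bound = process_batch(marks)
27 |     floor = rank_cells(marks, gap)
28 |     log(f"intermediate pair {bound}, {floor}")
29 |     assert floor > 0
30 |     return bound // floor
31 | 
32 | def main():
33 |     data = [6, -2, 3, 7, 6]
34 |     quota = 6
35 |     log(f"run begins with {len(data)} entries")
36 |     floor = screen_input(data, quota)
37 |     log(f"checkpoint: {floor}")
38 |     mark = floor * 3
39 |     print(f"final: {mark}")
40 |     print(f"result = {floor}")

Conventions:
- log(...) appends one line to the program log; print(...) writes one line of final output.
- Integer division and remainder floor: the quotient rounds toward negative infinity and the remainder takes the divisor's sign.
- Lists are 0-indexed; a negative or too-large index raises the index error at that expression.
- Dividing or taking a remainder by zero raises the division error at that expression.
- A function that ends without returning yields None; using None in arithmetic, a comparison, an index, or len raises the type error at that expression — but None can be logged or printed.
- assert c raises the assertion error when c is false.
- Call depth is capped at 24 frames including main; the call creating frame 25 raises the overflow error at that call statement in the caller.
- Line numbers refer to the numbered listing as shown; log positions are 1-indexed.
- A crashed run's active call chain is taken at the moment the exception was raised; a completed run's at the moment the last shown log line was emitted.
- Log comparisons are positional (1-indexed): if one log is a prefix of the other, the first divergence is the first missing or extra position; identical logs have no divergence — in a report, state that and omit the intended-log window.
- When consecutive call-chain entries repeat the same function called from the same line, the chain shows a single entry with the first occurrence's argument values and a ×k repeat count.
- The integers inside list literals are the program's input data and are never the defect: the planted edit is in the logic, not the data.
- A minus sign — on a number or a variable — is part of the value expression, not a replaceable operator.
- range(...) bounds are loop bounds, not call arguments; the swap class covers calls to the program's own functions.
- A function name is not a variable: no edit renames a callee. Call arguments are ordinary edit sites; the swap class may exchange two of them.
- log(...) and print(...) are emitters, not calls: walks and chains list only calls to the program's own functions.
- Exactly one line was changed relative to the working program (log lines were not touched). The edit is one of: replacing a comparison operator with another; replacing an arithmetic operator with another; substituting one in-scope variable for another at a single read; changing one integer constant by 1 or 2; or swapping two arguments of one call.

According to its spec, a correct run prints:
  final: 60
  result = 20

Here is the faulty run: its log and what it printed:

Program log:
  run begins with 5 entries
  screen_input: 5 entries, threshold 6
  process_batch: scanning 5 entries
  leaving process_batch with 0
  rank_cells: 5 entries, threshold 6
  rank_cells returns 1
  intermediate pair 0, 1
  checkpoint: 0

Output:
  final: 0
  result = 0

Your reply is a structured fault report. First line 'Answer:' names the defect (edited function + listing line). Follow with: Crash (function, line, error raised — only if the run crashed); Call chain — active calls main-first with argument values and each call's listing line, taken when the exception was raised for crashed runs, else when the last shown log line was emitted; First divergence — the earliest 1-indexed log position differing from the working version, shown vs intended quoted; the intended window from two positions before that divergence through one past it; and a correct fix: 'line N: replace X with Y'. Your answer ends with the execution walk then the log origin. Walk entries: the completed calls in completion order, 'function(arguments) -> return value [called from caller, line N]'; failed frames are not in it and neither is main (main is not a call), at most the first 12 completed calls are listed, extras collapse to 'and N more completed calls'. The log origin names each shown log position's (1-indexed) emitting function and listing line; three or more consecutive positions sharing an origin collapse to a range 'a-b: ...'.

Answer: the defect is in process_batch at line 5.
Key observation: Log line 4 is where behavior first shows: 'leaving process_batch with 0' appears instead of 'leaving process_batch with 20'.
Call chain: main.
First divergence: at position 4 the run shows 'leaving process_batch with 0' where the working version logs 'leaving process_batch with 20'.
Intended log window:
  2: screen_input: 5 entries, threshold 6
  3: process_batch: scanning 5 entries
  4: leaving process_batch with 20
  5: rank_cells: 5 entries, threshold 6
Execution walk:
  process_batch([6, -2, 3, 7, 6]) -> 0  [called from screen_input, line 26]
  rank_cells([6, -2, 3, 7, 6], 6) -> 1  [called from screen_input, line 27]
  screen_input([6, -2, 3, 7, 6], 6) -> 0  [called from main, line 36]
Log origin:
  1: emitted by main (line 35)
  2: emitted by screen_input (line 25)
  3: emitted by process_batch (line 2)
  4: emitted by process_batch (line 6)
  5: emitted by rank_cells (line 10)
  6: emitted by rank_cells (line 15)
  7: emitted by screen_input (line 28)
  8: emitted by main (line 37)
A correct fix: line 5: replace `%` with `+`.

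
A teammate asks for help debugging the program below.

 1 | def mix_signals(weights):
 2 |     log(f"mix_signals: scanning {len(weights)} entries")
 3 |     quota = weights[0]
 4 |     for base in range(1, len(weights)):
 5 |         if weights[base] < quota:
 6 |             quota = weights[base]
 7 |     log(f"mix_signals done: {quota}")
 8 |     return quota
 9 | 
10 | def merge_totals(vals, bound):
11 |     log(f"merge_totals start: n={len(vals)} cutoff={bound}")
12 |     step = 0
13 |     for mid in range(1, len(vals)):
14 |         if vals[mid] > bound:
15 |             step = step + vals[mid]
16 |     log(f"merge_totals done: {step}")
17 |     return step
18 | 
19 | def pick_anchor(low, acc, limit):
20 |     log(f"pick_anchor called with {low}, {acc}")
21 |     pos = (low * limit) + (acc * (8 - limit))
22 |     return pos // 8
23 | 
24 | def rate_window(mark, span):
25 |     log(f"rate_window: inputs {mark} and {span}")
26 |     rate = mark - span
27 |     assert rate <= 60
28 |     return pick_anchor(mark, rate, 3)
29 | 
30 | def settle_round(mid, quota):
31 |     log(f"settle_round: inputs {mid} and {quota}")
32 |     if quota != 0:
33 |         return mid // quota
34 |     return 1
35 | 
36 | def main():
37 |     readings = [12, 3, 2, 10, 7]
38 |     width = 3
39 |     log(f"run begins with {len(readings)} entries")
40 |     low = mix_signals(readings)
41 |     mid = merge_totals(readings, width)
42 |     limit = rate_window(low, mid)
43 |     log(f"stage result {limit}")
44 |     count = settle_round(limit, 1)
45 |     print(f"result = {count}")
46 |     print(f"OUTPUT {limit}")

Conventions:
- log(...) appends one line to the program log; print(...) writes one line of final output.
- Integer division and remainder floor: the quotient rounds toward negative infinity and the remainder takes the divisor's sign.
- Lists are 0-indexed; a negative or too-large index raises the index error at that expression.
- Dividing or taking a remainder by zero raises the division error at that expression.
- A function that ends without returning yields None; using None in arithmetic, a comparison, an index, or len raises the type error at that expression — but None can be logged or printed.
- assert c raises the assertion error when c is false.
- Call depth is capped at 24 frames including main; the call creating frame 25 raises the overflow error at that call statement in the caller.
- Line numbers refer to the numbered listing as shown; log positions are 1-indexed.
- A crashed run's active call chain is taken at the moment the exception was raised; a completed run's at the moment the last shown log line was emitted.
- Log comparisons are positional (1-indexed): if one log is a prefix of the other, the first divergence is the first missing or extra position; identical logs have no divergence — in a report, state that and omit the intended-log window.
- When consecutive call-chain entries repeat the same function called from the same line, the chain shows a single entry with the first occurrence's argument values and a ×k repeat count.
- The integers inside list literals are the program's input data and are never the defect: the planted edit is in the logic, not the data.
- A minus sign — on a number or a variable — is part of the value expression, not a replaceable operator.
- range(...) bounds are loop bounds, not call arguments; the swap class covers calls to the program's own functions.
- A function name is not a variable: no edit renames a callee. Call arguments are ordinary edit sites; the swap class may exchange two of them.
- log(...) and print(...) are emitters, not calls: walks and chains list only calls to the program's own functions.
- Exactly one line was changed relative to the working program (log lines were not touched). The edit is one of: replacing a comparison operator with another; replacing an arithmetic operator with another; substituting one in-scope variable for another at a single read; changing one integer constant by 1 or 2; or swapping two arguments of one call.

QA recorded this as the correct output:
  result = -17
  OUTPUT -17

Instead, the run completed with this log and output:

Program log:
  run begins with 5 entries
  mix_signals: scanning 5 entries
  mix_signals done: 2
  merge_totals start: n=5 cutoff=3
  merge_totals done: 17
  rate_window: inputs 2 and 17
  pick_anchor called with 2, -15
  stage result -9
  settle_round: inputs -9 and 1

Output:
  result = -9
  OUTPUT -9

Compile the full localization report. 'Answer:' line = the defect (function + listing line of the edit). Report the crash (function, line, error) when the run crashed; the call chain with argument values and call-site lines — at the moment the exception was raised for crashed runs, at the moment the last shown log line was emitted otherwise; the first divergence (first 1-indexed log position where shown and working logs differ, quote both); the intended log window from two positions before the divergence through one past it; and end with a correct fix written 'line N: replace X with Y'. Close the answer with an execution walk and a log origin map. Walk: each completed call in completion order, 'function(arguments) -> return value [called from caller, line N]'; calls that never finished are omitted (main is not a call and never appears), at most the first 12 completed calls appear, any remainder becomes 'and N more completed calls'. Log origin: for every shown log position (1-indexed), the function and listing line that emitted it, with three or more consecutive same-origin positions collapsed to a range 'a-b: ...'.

Answer: the defect is in merge_totals at line 13.
The tell: Everything matches until log position 5, which reads 'merge_totals done: 17' in place of 'merge_totals done: 29'.
Call chain: main -> settle_round(-9, 1) (called at line 44).
First divergence: position 5 — shown 'merge_totals done: 17', intended 'merge_totals done: 29'.
Intended log window:
  3: mix_signals done: 2
  4: merge_totals start: n=5 cutoff=3
  5: merge_totals done: 29
  6: rate_window: inputs 2 and 29
Execution walk:
  mix_signals([12, 3, 2, 10, 7]) -> 2  [called from main, line 40]
  merge_totals([12, 3, 2, 10, 7], 3) -> 17  [called from main, line 41]
  pick_anchor(2, -15, 3) -> -9  [called from rate_window, line 28]
  rate_window(2, 17) -> -9  [called from main, line 42]
  settle_round(-9, 1) -> -9  [called from main, line 44]
Log line origins:
  1: logged in main at line 39
  2: logged in mix_signals at line 2
  3: logged in mix_signals at line 7
  4: logged in merge_totals at line 11
  5: logged in merge_totals at line 16
  6: logged in rate_window at line 25
  7: logged in pick_anchor at line 20
  8: logged in main at line 43
  9: logged in settle_round at line 31
A correct fix: line 13: replace `1` with `0`.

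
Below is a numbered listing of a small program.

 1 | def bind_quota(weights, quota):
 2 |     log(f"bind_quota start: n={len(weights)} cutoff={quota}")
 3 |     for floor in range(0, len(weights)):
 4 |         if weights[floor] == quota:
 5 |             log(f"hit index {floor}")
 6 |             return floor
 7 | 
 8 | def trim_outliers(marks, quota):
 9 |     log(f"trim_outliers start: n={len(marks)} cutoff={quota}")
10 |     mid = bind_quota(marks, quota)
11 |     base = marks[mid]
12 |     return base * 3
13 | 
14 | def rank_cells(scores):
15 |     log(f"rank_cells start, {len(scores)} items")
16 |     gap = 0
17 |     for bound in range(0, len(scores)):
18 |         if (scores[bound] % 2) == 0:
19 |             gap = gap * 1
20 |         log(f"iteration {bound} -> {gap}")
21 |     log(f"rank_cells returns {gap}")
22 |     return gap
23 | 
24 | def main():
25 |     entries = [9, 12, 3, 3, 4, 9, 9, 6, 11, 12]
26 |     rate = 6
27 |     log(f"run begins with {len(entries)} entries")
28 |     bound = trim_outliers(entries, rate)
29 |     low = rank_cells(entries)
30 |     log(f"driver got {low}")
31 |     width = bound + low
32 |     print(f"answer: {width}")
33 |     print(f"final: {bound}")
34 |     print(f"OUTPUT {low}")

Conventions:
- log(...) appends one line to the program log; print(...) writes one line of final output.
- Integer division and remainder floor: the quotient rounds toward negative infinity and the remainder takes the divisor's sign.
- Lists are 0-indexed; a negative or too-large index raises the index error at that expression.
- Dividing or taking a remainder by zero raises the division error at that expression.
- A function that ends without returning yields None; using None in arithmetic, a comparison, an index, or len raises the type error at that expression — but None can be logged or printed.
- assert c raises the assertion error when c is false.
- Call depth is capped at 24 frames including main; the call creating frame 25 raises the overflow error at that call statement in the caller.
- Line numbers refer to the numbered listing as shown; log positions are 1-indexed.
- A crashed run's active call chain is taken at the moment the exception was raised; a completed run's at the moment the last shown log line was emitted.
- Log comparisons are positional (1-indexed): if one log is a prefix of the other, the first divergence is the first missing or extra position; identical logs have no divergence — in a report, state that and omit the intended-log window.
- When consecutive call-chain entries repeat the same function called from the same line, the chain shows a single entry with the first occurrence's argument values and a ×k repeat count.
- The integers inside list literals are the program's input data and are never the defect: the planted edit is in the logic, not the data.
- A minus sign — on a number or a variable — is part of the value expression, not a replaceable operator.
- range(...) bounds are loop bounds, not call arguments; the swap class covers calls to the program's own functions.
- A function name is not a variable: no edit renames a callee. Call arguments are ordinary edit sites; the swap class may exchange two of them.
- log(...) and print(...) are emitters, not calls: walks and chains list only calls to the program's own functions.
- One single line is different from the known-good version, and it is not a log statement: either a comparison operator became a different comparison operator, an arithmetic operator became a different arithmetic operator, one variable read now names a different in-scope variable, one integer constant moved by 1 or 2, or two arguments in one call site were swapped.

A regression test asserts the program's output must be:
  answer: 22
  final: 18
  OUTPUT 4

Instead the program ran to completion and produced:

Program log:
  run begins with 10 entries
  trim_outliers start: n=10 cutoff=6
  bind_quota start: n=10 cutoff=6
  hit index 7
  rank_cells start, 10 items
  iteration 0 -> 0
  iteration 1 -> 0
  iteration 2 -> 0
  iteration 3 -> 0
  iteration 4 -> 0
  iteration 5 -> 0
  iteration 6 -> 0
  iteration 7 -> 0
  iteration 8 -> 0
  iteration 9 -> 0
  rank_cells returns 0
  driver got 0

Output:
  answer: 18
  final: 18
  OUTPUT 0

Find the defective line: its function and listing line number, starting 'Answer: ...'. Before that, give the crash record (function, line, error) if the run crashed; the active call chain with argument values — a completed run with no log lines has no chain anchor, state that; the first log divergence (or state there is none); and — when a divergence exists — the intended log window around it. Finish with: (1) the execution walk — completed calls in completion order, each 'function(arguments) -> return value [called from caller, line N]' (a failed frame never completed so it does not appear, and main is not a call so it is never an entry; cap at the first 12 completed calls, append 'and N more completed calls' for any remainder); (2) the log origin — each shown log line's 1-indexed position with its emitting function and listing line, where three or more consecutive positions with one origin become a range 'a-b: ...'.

Answer: the defect is in rank_cells at line 19.
The tell: At log position 7 the runs split — shown 'iteration 1 -> 0', but the working version logs 'iteration 1 -> 1'.
Call chain: main.
First divergence: at position 7 the run shows 'iteration 1 -> 0' where the working version logs 'iteration 1 -> 1'.
Intended log window:
  5: rank_cells start, 10 items
  6: iteration 0 -> 0
  7: iteration 1 -> 1
  8: iteration 2 -> 1
Execution walk:
  bind_quota([9, 12, 3, 3, 4, 9, 9, 6, 11, 12], 6) -> 7  [called from trim_outliers, line 10]
  trim_outliers([9, 12, 3, 3, 4, 9, 9, 6, 11, 12], 6) -> 18  [called from main, line 28]
  rank_cells([9, 12, 3, 3, 4, 9, 9, 6, 11, 12]) -> 0  [called from main, line 29]
Log line origins:
  1: logged in main at line 27
  2: logged in trim_outliers at line 9
  3: logged in bind_quota at line 2
  4: logged in bind_quota at line 5
  5: logged in rank_cells at line 15
  6-15: logged in rank_cells at line 20
  16: logged in rank_cells at line 21
  17: logged in main at line 30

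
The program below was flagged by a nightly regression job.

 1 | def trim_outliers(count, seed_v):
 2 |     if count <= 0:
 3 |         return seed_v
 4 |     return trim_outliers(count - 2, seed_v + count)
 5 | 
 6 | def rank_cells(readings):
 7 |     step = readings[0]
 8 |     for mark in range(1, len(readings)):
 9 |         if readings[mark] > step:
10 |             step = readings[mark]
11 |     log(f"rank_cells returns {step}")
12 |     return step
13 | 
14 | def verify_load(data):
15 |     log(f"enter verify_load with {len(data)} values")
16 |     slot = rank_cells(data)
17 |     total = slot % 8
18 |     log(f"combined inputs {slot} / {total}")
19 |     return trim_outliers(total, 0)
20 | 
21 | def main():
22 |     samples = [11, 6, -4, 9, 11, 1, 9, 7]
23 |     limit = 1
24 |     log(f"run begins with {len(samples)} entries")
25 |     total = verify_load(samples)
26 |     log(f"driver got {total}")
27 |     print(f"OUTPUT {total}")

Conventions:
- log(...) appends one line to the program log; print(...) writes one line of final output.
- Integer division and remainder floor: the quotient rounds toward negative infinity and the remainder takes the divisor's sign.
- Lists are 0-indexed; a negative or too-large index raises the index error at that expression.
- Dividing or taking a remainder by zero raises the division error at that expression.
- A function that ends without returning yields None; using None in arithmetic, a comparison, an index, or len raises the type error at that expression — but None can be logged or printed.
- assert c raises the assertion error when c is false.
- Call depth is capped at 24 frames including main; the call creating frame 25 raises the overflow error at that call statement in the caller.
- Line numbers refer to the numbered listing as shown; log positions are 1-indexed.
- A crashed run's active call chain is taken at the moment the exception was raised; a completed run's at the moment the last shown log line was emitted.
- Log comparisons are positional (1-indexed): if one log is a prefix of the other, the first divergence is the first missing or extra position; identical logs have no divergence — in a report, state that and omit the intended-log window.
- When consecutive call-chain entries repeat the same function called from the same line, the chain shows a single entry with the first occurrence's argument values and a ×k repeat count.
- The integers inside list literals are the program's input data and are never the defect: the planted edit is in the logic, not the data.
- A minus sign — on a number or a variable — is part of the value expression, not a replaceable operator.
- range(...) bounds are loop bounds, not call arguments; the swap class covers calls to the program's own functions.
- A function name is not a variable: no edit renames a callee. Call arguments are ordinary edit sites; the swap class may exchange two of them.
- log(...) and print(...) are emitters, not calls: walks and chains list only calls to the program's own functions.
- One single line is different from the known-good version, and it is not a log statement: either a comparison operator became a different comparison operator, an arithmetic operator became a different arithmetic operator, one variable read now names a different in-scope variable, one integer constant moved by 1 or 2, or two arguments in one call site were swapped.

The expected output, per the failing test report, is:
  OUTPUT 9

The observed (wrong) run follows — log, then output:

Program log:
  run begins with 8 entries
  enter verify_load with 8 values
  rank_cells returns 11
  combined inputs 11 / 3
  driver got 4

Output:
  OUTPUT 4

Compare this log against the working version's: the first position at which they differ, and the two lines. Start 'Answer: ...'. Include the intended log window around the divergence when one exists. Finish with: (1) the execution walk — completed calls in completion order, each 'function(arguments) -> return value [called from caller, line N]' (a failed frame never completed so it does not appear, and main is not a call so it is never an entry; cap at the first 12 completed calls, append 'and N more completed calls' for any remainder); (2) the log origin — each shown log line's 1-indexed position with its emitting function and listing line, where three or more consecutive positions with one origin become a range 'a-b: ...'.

Answer: position 4 — shown 'combined inputs 11 / 3', intended 'combined inputs 11 / 5'.
Intended log window:
  2: enter verify_load with 8 values
  3: rank_cells returns 11
  4: combined inputs 11 / 5
  5: driver got 9
Execution walk:
  rank_cells([11, 6, -4, 9, 11, 1, 9, 7]) -> 11  [called from verify_load, line 16]
  trim_outliers(-1, 4) -> 4  [called from trim_outliers, line 4]
  trim_outliers(1, 3) -> 4  [called from trim_outliers, line 4]
  trim_outliers(3, 0) -> 4  [called from verify_load, line 19]
  verify_load([11, 6, -4, 9, 11, 1, 9, 7]) -> 4  [called from main, line 25]
Log origin:
  1 — main, line 24
  2 — verify_load, line 15
  3 — rank_cells, line 11
  4 — verify_load, line 18
  5 — main, line 26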